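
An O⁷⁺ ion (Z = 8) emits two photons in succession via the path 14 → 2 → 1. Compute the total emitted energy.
866.32212 eV

The energy levels of O⁷⁺ are E_n = -13.6057 × 8² / n² eV.

First transition (14 → 2):
ΔE₁ = |E_2 - E_14|
ΔE₁ = |-217.69120000000 - (-4.44267755102)| = 213.24852245 eV

Second transition (2 → 1):
ΔE₂ = |E_1 - E_2|
ΔE₂ = |-870.76480000000 - (-217.69120000000)| = 653.07360000 eV

Total energy released:
E_total = ΔE₁ + ΔE₂ = 213.24852245 + 653.07360000 = 866.32212 eV

Note: This equals the direct transition 14 → 1: 866.32212 eV ✓
Energy is conserved regardless of the path taken.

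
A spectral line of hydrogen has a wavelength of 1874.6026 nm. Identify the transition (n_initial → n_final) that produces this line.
n = 4 → n = 3

First, find the photon energy from the wavelength (hc = 1239.84 eV·nm):
E = hc/λ = 1239.84 eV·nm / 1874.6026 nm = 0.66138818 eV

The energy levels of hydrogen satisfy E_n = -13.6057 / n² eV, so an emission n_i → n_f releases
ΔE = 13.6057 × (1/n_f² − 1/n_i²) eV.

Setting ΔE equal to the photon energy:
1/n_f² − 1/n_i² = 0.66138818 / 13.6057 = 0.048611110

Since 1/n_i² must be positive, we need 1/n_f² > 0.048611110, i.e. n_f ≤ 4. For each allowed n_f, solve n_i = (1/n_f² − 0.048611110)^(−1/2) and check whether it is a whole number:
  n_f = 1: 1/n_i² = 1.000000000 − 0.048611110 = 0.951388890 → n_i = 1.025  (not an integer) ✗
  n_f = 2: 1/n_i² = 0.250000000 − 0.048611110 = 0.201388890 → n_i = 2.228  (not an integer) ✗
  n_f = 3: 1/n_i² = 0.111111111 − 0.048611110 = 0.062500001 → n_i = 4.000  → integer, n_i = 4 ✓
  n_f = 4: 1/n_i² = 0.062500000 − 0.048611110 = 0.013888890 → n_i = 8.485  (not an integer) ✗

Only n_f = 3 gives an integer upper level, n_i = 4.

The transition is from n = 4 to n = 3 (emission).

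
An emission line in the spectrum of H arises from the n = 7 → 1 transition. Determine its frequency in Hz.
3.223e+15 Hz

First, find the transition energy:
E_7 = -13.6057 / 7² = -0.2776673 eV
E_1 = -13.6057 / 1² = -13.6057000 eV
|ΔE| = |E_1 - E_7| = 13.3280327 eV

Convert to Joules: E = 13.3280327 eV × (1.602177 × 10⁻¹⁹ J/eV) = 2.13539e-18 J

Using E = hf:
f = E/h = 2.13539e-18 J / (6.62607 × 10⁻³⁴ J·s)
f = 3.223e+15 Hz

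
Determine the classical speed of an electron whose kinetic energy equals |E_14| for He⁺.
3.12528e+05 m/s (or 0.104% of c)

The binding energy at n = 14 for He⁺ is:
E_14 = -13.6057 × 2²/14² = -0.277667347 eV
|E_14| = 0.277667347 eV

Convert to Joules:
KE = 0.277667347 eV × (1.602177 × 10⁻¹⁹ J/eV) = 4.4487224e-20 J

Using KE = ½mv²:
v = √(2·KE/m_e)
v = √(2 × 4.4487224e-20 J / 9.10938 × 10⁻³¹ kg)
v = 3.12528e+05 m/s

This is approximately 0.104% the speed of light.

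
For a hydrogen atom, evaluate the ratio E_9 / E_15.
2.777778

Using E_n = -13.6057 Z² / n² eV with Z = 1:

E_9 = -13.6057 / 9² = -13.6057 / 81 = -0.167971604938 eV
E_15 = -13.6057 / 15² = -13.6057 / 225 = -0.060469777778 eV

The ratio is:
E_9/E_15 = (-0.167971604938) / (-0.060469777778)
E_9/E_15 = (-13.6057/81) / (-13.6057/225)
E_9/E_15 = 225/81
E_9/E_15 = 2.777778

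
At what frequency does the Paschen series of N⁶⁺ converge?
1.7911e+16 Hz

The series limit corresponds to the transition from n = ∞ to n = 3.
This is the highest energy (shortest wavelength) transition in the Paschen series.

E_∞ = 0 eV
E_3 = -13.6057 × 7² / 3² = -74.0754778 eV

Energy at series limit:
ΔE = E_∞ - E_3 = 0 - (-74.0754778) = 74.0754778 eV
E = 74.0754778 eV × (1.602177 × 10⁻¹⁹ J/eV) = 1.186820e-17 J
f = E/h = 1.186820e-17 J / (6.62607 × 10⁻³⁴ J·s) = 1.7911e+16 Hz

This energy equals the ionization energy from the n = 3 state of N⁶⁺.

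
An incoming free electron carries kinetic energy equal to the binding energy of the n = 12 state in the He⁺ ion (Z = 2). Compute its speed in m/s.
3.6462e+05 m/s (or 0.122% of c)

The binding energy at n = 12 for He⁺ is:
E_12 = -13.6057 × 2²/12² = -0.37793611 eV
|E_12| = 0.37793611 eV

Convert to Joules:
KE = 0.37793611 eV × (1.602177 × 10⁻¹⁹ J/eV) = 6.055205e-20 J

Using KE = ½mv²:
v = √(2·KE/m_e)
v = √(2 × 6.055205e-20 J / 9.10938 × 10⁻³¹ kg)
v = 3.6462e+05 m/s

This is approximately 0.122% the speed of light.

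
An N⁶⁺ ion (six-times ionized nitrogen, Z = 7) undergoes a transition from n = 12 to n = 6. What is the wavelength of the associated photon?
89.26679 nm

First, find the transition energy using E_n = -13.6057 Z² / n² eV:
E_12 = -13.6057 × 7² / 12² = -4.6297174 eV
E_6 = -13.6057 × 7² / 6² = -18.5188694 eV

Photon energy: |ΔE| = |E_6 - E_12| = 13.8891520 eV

Convert to wavelength using E = hc/λ with hc = 1239.84 eV·nm:
λ = hc/E = 1239.84 eV·nm / 13.8891520 eV
λ = 89.26679 nm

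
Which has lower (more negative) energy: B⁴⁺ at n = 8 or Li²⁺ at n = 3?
Li²⁺ at n = 3 (E = -13.6057 eV)

Using E_n = -13.6057 Z² / n² eV:

B⁴⁺ (Z = 5) at n = 8:
E = -13.6057 × 5² / 8² = -13.6057 × 25 / 64 = -5.3147266 eV

Li²⁺ (Z = 3) at n = 3:
E = -13.6057 × 3² / 3² = -13.6057 × 9 / 9 = -13.6057000 eV

Since -13.6057000 eV < -5.3147266 eV,
Li²⁺ at n = 3 is more tightly bound (requires more energy to ionize).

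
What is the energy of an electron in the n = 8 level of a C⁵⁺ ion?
-7.65321 eV

For hydrogen-like ions, the energy levels scale with Z²:
E_n = -13.6057 Z² / n² eV

For C⁵⁺ (Z = 6) at n = 8:
E_8 = -13.6057 × 6² / 8²
E_8 = -13.6057 × 36 / 64
E_8 = -489.8052 / 64
E_8 = -7.65321 eV

The energy is 36 times more negative than hydrogen at the same n due to the stronger nuclear charge.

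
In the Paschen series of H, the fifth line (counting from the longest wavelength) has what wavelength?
954.343 nm

The lines of a series are numbered from the longest wavelength (smallest ΔE) outward; the fifth line is the transition from n = n_f + 5 to n_f.
The Paschen series has all transitions ending at n_f = 3.

For H, the fifth line (ε-line) is the jump from n = 8 to n = 3:
E_8 = -13.6057 / 8² = -0.2125891 eV
E_3 = -13.6057 / 3² = -1.5117444 eV
ΔE = E_8 - E_3 = 1.2991553 eV

λ = hc/E = 1239.84 eV·nm / 1.2991553 eV
λ = 954.343 nm

This is the ε-line of the Paschen series in H.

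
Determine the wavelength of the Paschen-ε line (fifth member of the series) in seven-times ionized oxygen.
14.912 nm

The lines of a series are numbered from the longest wavelength (smallest ΔE) outward; the fifth line is the transition from n = n_f + 5 to n_f.
The Paschen series has all transitions ending at n_f = 3.

For O⁷⁺ (Z = 8), the fifth line (ε-line) is the jump from n = 8 to n = 3:
E_8 = -13.6057 × 8² / 8² = -13.60570 eV
E_3 = -13.6057 × 8² / 3² = -96.75164 eV
ΔE = E_8 - E_3 = 83.14594 eV

λ = hc/E = 1239.84 eV·nm / 83.14594 eV
λ = 14.912 nm

This is the ε-line of the Paschen series in O⁷⁺.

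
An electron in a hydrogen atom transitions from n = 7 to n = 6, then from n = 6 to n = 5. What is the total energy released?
0.266561 eV

The energy levels of hydrogen are E_n = -13.6057 / n² eV.

First transition (7 → 6):
ΔE₁ = |E_6 - E_7|
ΔE₁ = |-0.377936111111 - (-0.277667346939)| = 0.100268764 eV

Second transition (6 → 5):
ΔE₂ = |E_5 - E_6|
ΔE₂ = |-0.544228000000 - (-0.377936111111)| = 0.166291889 eV

Total energy released:
E_total = ΔE₁ + ΔE₂ = 0.100268764 + 0.166291889 = 0.266561 eV

Note: This equals the direct transition 7 → 5: 0.266561 eV ✓
Energy is conserved regardless of the path taken.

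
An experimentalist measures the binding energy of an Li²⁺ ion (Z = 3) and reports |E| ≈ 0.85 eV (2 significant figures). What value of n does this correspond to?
n = 12

The exact energy levels follow E_n = -13.6057 Z² / n² eV with Z = 3.

The measured value (-0.85 eV) is reported to only 2 significant figures, so we must test candidate n values and see which one matches to that precision.

Candidate energies:
  n = 10:  E = -13.6057 × 3² / 10² = -1.22451 eV
  n = 11:  E = -13.6057 × 3² / 11² = -1.01199 eV
  n = 12:  E = -13.6057 × 3² / 12² = -0.85036 eV  ← matches
  n = 13:  E = -13.6057 × 3² / 13² = -0.72456 eV
  n = 14:  E = -13.6057 × 3² / 14² = -0.62475 eV

Checking against the measurement of -0.85 eV (2 sig figs), only n = 12 agrees:
E_12 = -0.85036 eV, which rounds to -0.85 eV ✓

Therefore n = 12.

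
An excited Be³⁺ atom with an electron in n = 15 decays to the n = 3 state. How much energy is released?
23.22039 eV

The energy levels are E_n = -13.6057 Z² eV / n².

Energy at n = 15: E_15 = -13.6057 × 4² / 15² = -0.96751644 eV
Energy at n = 3: E_3 = -13.6057 × 4² / 3² = -24.18791111 eV

For emission (electron falling to lower state), the photon energy is:
E_photon = E_15 - E_3 = |-0.96751644 - (-24.18791111)|
E_photon = 23.22039 eV

This energy is carried away by the emitted photon.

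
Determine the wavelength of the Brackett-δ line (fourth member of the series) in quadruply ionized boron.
77.7613 nm

The lines of a series are numbered from the longest wavelength (smallest ΔE) outward; the fourth line is the transition from n = n_f + 4 to n_f.
The Brackett series has all transitions ending at n_f = 4.

For B⁴⁺ (Z = 5), the fourth line (δ-line) is the jump from n = 8 to n = 4:
E_8 = -13.6057 × 5² / 8² = -5.314727 eV
E_4 = -13.6057 × 5² / 4² = -21.258906 eV
ΔE = E_8 - E_4 = 15.944179 eV

λ = hc/E = 1239.84 eV·nm / 15.944179 eV
λ = 77.7613 nm

This is the δ-line of the Brackett series in B⁴⁺.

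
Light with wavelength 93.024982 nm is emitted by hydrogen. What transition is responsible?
n = 7 → n = 1

First, find the photon energy from the wavelength (hc = 1239.84 eV·nm):
E = hc/λ = 1239.84 eV·nm / 93.024982 nm = 13.328033 eV

The energy levels of hydrogen satisfy E_n = -13.6057 / n² eV, so an emission n_i → n_f releases
ΔE = 13.6057 × (1/n_f² − 1/n_i²) eV.

Setting ΔE equal to the photon energy:
1/n_f² − 1/n_i² = 13.328033 / 13.6057 = 0.97959186

Since 1/n_i² must be positive, we need 1/n_f² > 0.97959186, i.e. n_f ≤ 1. For each allowed n_f, solve n_i = (1/n_f² − 0.97959186)^(−1/2) and check whether it is a whole number:
  n_f = 1: 1/n_i² = 1.00000000 − 0.97959186 = 0.02040814 → n_i = 7.000  → integer, n_i = 7 ✓

Only n_f = 1 gives an integer upper level, n_i = 7.

The transition is from n = 7 to n = 1 (emission).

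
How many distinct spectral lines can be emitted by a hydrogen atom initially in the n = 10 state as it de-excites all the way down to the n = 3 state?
28

The electron can occupy levels n = 3, 4, ..., 10 during de-excitation — that is m = 10 - 3 + 1 = 8 distinct levels.

The number of distinct spectral lines equals the number of ways to choose 2 of these m levels (each pair gives one possible emission transition):

Number of lines = m(m-1)/2 = 8×7/2 = 28

These correspond to all possible transitions between the 8 levels:
10 → 9, 10 → 8, 10 → 7, 10 → 6, 10 → 5, 10 → 4, 10 → 3, 9 → 8...

Each transition produces a photon with a unique energy (and thus wavelength). This count does not depend on Z.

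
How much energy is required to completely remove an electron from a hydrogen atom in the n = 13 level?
0.08051 eV

The ionization energy is the energy needed to remove the electron completely (n → ∞).

For hydrogen, E_n = -13.6057 eV / n².

At n = 13: E_13 = -13.6057 / 13² = -0.08050710 eV
At n = ∞: E_∞ = 0 eV

Ionization energy = E_∞ - E_13 = 0 - (-0.08050710) = 0.08050710 eV
Ionization energy ≈ 0.08051 eV

This is also called the binding energy of the electron in state n = 13.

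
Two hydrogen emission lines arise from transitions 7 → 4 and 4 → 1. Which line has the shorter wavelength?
4 → 1

Calculate the energy for each transition:

Transition 7 → 4:
ΔE₁ = |E_4 - E_7| = |-13.6057/4² - (-13.6057/7²)|
ΔE₁ = |-0.850356250000 - (-0.277667346939)| = 0.572688903 eV

Transition 4 → 1:
ΔE₂ = |E_1 - E_4| = |-13.6057/1² - (-13.6057/4²)|
ΔE₂ = |-13.605700000000 - (-0.850356250000)| = 12.755343750 eV

Since 12.755343750 eV > 0.572688903 eV, the transition 4 → 1 emits the more energetic photon.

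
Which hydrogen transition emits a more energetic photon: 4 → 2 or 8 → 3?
4 → 2

Calculate the energy for each transition:

Transition 4 → 2:
ΔE₁ = |E_2 - E_4| = |-13.6057/2² - (-13.6057/4²)|
ΔE₁ = |-3.401425000000 - (-0.850356250000)| = 2.551068750 eV

Transition 8 → 3:
ΔE₂ = |E_3 - E_8| = |-13.6057/3² - (-13.6057/8²)|
ΔE₂ = |-1.511744444444 - (-0.212589062500)| = 1.299155382 eV

Since 2.551068750 eV > 1.299155382 eV, the transition 4 → 2 emits the more energetic photon.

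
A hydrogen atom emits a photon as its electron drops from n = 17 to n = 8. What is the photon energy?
0.16551 eV

The energy levels are E_n = -13.6057 eV / n².

Energy at n = 17: E_17 = -13.6057 / 17² = -0.04707855 eV
Energy at n = 8: E_8 = -13.6057 / 8² = -0.21258906 eV

For emission (electron falling to lower state), the photon energy is:
E_photon = E_17 - E_8 = |-0.04707855 - (-0.21258906)|
E_photon = 0.16551 eV

This energy is carried away by the emitted photon.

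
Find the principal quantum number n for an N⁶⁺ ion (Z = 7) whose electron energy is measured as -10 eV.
n = 8

The exact energy levels follow E_n = -13.6057 Z² / n² eV with Z = 7.

The measured value (-10 eV) is reported to only 2 significant figures, so we must test candidate n values and see which one matches to that precision.

Candidate energies:
  n = 6:  E = -13.6057 × 7² / 6² = -18.51887 eV
  n = 7:  E = -13.6057 × 7² / 7² = -13.60570 eV
  n = 8:  E = -13.6057 × 7² / 8² = -10.41686 eV  ← matches
  n = 9:  E = -13.6057 × 7² / 9² = -8.23061 eV
  n = 10:  E = -13.6057 × 7² / 10² = -6.66679 eV

Checking against the measurement of -10 eV (2 sig figs), only n = 8 agrees:
E_8 = -10.41686 eV, which rounds to -10 eV ✓

Therefore n = 8.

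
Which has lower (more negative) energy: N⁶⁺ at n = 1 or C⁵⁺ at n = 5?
N⁶⁺ at n = 1 (E = -666.679300 eV)

Using E_n = -13.6057 Z² / n² eV:

N⁶⁺ (Z = 7) at n = 1:
E = -13.6057 × 7² / 1² = -13.6057 × 49 / 1 = -666.679300000 eV

C⁵⁺ (Z = 6) at n = 5:
E = -13.6057 × 6² / 5² = -13.6057 × 36 / 25 = -19.592208000 eV

Since -666.679300000 eV < -19.592208000 eV,
N⁶⁺ at n = 1 is more tightly bound (requires more energy to ionize).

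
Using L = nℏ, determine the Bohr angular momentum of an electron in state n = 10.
1.05457e-33 J·s (or 10ℏ)

In the Bohr model, angular momentum is quantized:
L = nℏ

where ℏ = h/(2π) = 1.0545718e-34 J·s

For n = 10:
L = 10 × 1.0545718e-34 J·s
L = 1.05457e-33 J·s

This can also be written as L = 10ℏ.
The angular momentum is an integer multiple of the reduced Planck constant.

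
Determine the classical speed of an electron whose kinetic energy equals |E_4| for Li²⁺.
1.6408e+06 m/s (or 0.547% of c)

The binding energy at n = 4 for Li²⁺ is:
E_4 = -13.6057 × 3²/4² = -7.6532063 eV
|E_4| = 7.6532063 eV

Convert to Joules:
KE = 7.6532063 eV × (1.602177 × 10⁻¹⁹ J/eV) = 1.226179e-18 J

Using KE = ½mv²:
v = √(2·KE/m_e)
v = √(2 × 1.226179e-18 J / 9.10938 × 10⁻³¹ kg)
v = 1.6408e+06 m/s

This is approximately 0.547% the speed of light.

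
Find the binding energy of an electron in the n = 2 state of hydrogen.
3.401 eV

The ionization energy is the energy needed to remove the electron completely (n → ∞).

For hydrogen, E_n = -13.6057 eV / n².

At n = 2: E_2 = -13.6057 / 2² = -3.401425 eV
At n = ∞: E_∞ = 0 eV

Ionization energy = E_∞ - E_2 = 0 - (-3.401425) = 3.401425 eV
Ionization energy ≈ 3.401 eV

This is also called the binding energy of the electron in state n = 2.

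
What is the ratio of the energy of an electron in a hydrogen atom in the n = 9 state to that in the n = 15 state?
2.778

Using E_n = -13.6057 Z² / n² eV with Z = 1:

E_9 = -13.6057 / 9² = -13.6057 / 81 = -0.167971605 eV
E_15 = -13.6057 / 15² = -13.6057 / 225 = -0.060469778 eV

The ratio is:
E_9/E_15 = (-0.167971605) / (-0.060469778)
E_9/E_15 = (-13.6057/81) / (-13.6057/225)
E_9/E_15 = 225/81
E_9/E_15 = 2.778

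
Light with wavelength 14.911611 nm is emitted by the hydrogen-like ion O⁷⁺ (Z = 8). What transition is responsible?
n = 8 → n = 3

First, find the photon energy from the wavelength (hc = 1239.84 eV·nm):
E = hc/λ = 1239.84 eV·nm / 14.911611 nm = 83.145946 eV

The energy levels of O⁷⁺ satisfy E_n = -13.6057 × 8² / n² eV, so an emission n_i → n_f releases
ΔE = 13.6057 × 8² × (1/n_f² − 1/n_i²) eV.

Setting ΔE equal to the photon energy:
1/n_f² − 1/n_i² = 83.145946 / (13.6057 × 8²) = 0.095486113

Since 1/n_i² must be positive, we need 1/n_f² > 0.095486113, i.e. n_f ≤ 3. For each allowed n_f, solve n_i = (1/n_f² − 0.095486113)^(−1/2) and check whether it is a whole number:
  n_f = 1: 1/n_i² = 1.000000000 − 0.095486113 = 0.904513887 → n_i = 1.051  (not an integer) ✗
  n_f = 2: 1/n_i² = 0.250000000 − 0.095486113 = 0.154513887 → n_i = 2.544  (not an integer) ✗
  n_f = 3: 1/n_i² = 0.111111111 − 0.095486113 = 0.015624998 → n_i = 8.000  → integer, n_i = 8 ✓

Only n_f = 3 gives an integer upper level, n_i = 8.

The transition is from n = 8 to n = 3 (emission).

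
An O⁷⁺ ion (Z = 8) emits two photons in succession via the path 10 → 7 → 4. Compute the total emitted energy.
45.715152 eV

The energy levels of O⁷⁺ are E_n = -13.6057 × 8² / n² eV.

First transition (10 → 7):
ΔE₁ = |E_7 - E_10|
ΔE₁ = |-17.770710204082 - (-8.707648000000)| = 9.063062204 eV

Second transition (7 → 4):
ΔE₂ = |E_4 - E_7|
ΔE₂ = |-54.422800000000 - (-17.770710204082)| = 36.652089796 eV

Total energy released:
E_total = ΔE₁ + ΔE₂ = 9.063062204 + 36.652089796 = 45.715152 eV

Note: This equals the direct transition 10 → 4: 45.715152 eV ✓
Energy is conserved regardless of the path taken.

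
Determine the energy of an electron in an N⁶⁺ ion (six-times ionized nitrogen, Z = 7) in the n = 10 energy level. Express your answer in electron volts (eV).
-6.66679 eV

The energy levels of a hydrogen-like atom are given by:
E_n = -13.6057 Z² / n² eV  (with Z = 7 for N⁶⁺)

For n = 10:
E_10 = -13.6057 × 7² / 10²
E_10 = -13.6057 × 49 / 100
E_10 = -6.66679 eV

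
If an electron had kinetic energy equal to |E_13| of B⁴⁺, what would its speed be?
8.4142e+05 m/s (or 0.280668% of c)

The binding energy at n = 13 for B⁴⁺ is:
E_13 = -13.6057 × 5²/13² = -2.01267751 eV
|E_13| = 2.01267751 eV

Convert to Joules:
KE = 2.01267751 eV × (1.602177 × 10⁻¹⁹ J/eV) = 3.224666e-19 J

Using KE = ½mv²:
v = √(2·KE/m_e)
v = √(2 × 3.224666e-19 J / 9.10938 × 10⁻³¹ kg)
v = 8.4142e+05 m/s

This is approximately 0.280668% the speed of light.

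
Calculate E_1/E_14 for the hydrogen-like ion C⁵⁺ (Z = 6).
196.000

Using E_n = -13.6057 Z² / n² eV with Z = 6:

E_1 = -13.6057 × 6² / 1² = -489.8052 / 1 = -489.805200000 eV
E_14 = -13.6057 × 6² / 14² = -489.8052 / 196 = -2.499006122 eV

The ratio is:
E_1/E_14 = (-489.805200000) / (-2.499006122)
E_1/E_14 = (-489.8052/1) / (-489.8052/196)
E_1/E_14 = 196/1
E_1/E_14 = 196.000
(Note: the Z² factors cancel in the ratio.)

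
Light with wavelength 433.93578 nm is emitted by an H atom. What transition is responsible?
n = 5 → n = 2

First, find the photon energy from the wavelength (hc = 1239.84 eV·nm):
E = hc/λ = 1239.84 eV·nm / 433.93578 nm = 2.8571970 eV

The energy levels of hydrogen satisfy E_n = -13.6057 / n² eV, so an emission n_i → n_f releases
ΔE = 13.6057 × (1/n_f² − 1/n_i²) eV.

Setting ΔE equal to the photon energy:
1/n_f² − 1/n_i² = 2.8571970 / 13.6057 = 0.21000000

Since 1/n_i² must be positive, we need 1/n_f² > 0.21000000, i.e. n_f ≤ 2. For each allowed n_f, solve n_i = (1/n_f² − 0.21000000)^(−1/2) and check whether it is a whole number:
  n_f = 1: 1/n_i² = 1.00000000 − 0.21000000 = 0.79000000 → n_i = 1.125  (not an integer) ✗
  n_f = 2: 1/n_i² = 0.25000000 − 0.21000000 = 0.04000000 → n_i = 5.000  → integer, n_i = 5 ✓

Only n_f = 2 gives an integer upper level, n_i = 5.

The transition is from n = 5 to n = 2 (emission).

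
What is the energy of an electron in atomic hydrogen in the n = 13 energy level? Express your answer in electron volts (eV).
-0.080507 eV

The energy levels of a hydrogen-like atom are given by:
E_n = -13.6057 eV / n²

For n = 13:
E_13 = -13.6057 eV / 13²
E_13 = -13.6057 eV / 169
E_13 = -0.080507 eV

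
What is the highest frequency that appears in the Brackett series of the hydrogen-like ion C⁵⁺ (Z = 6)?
7.40215e+15 Hz

The series limit corresponds to the transition from n = ∞ to n = 4.
This is the highest energy (shortest wavelength) transition in the Brackett series.

E_∞ = 0 eV
E_4 = -13.6057 × 6² / 4² = -30.6128250 eV

Energy at series limit:
ΔE = E_∞ - E_4 = 0 - (-30.6128250) = 30.6128250 eV
E = 30.6128250 eV × (1.602177 × 10⁻¹⁹ J/eV) = 4.9047164e-18 J
f = E/h = 4.9047164e-18 J / (6.62607 × 10⁻³⁴ J·s) = 7.40215e+15 Hz

This energy equals the ionization energy from the n = 4 state of C⁵⁺.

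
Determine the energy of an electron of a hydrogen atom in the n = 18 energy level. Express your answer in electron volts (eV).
-0.041993 eV

The energy levels of a hydrogen-like atom are given by:
E_n = -13.6057 eV / n²

For n = 18:
E_18 = -13.6057 eV / 18²
E_18 = -13.6057 eV / 324
E_18 = -0.041993 eV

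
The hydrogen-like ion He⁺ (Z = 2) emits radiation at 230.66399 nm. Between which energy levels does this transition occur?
n = 9 → n = 3

First, find the photon energy from the wavelength (hc = 1239.84 eV·nm):
E = hc/λ = 1239.84 eV·nm / 230.66399 nm = 5.3750913 eV

The energy levels of He⁺ satisfy E_n = -13.6057 × 2² / n² eV, so an emission n_i → n_f releases
ΔE = 13.6057 × 2² × (1/n_f² − 1/n_i²) eV.

Setting ΔE equal to the photon energy:
1/n_f² − 1/n_i² = 5.3750913 / (13.6057 × 2²) = 0.098765431

Since 1/n_i² must be positive, we need 1/n_f² > 0.098765431, i.e. n_f ≤ 3. For each allowed n_f, solve n_i = (1/n_f² − 0.098765431)^(−1/2) and check whether it is a whole number:
  n_f = 1: 1/n_i² = 1.000000000 − 0.098765431 = 0.901234569 → n_i = 1.053  (not an integer) ✗
  n_f = 2: 1/n_i² = 0.250000000 − 0.098765431 = 0.151234569 → n_i = 2.571  (not an integer) ✗
  n_f = 3: 1/n_i² = 0.111111111 − 0.098765431 = 0.012345680 → n_i = 9.000  → integer, n_i = 9 ✓

Only n_f = 3 gives an integer upper level, n_i = 9.

The transition is from n = 9 to n = 3 (emission).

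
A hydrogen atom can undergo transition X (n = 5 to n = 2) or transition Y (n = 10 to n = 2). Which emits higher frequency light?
10 → 2

Calculate the energy for each transition:

Transition 5 → 2:
ΔE₁ = |E_2 - E_5| = |-13.6057/2² - (-13.6057/5²)|
ΔE₁ = |-3.4014250000 - (-0.5442280000)| = 2.8571970 eV

Transition 10 → 2:
ΔE₂ = |E_2 - E_10| = |-13.6057/2² - (-13.6057/10²)|
ΔE₂ = |-3.4014250000 - (-0.1360570000)| = 3.2653680 eV

Since 3.2653680 eV > 2.8571970 eV, the transition 10 → 2 emits the more energetic photon.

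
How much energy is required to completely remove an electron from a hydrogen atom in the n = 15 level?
0.06 eV

The ionization energy is the energy needed to remove the electron completely (n → ∞).

For hydrogen, E_n = -13.6057 eV / n².

At n = 15: E_15 = -13.6057 / 15² = -0.06047 eV
At n = ∞: E_∞ = 0 eV

Ionization energy = E_∞ - E_15 = 0 - (-0.06047) = 0.06047 eV
Ionization energy ≈ 0.06 eV

This is also called the binding energy of the electron in state n = 15.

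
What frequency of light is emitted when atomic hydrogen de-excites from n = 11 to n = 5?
1.0440e+14 Hz

First, find the transition energy:
E_11 = -13.6057 / 11² = -0.11244380 eV
E_5 = -13.6057 / 5² = -0.54422800 eV
|ΔE| = |E_5 - E_11| = 0.43178420 eV

Convert to Joules: E = 0.43178420 eV × (1.602177 × 10⁻¹⁹ J/eV) = 6.917947e-20 J

Using E = hf:
f = E/h = 6.917947e-20 J / (6.62607 × 10⁻³⁴ J·s)
f = 1.0440e+14 Hz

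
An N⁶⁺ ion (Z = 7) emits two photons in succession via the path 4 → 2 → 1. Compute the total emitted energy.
625.011844 eV

The energy levels of N⁶⁺ are E_n = -13.6057 × 7² / n² eV.

First transition (4 → 2):
ΔE₁ = |E_2 - E_4|
ΔE₁ = |-166.669825000000 - (-41.667456250000)| = 125.002368750 eV

Second transition (2 → 1):
ΔE₂ = |E_1 - E_2|
ΔE₂ = |-666.679300000000 - (-166.669825000000)| = 500.009475000 eV

Total energy released:
E_total = ΔE₁ + ΔE₂ = 125.002368750 + 500.009475000 = 625.011844 eV

Note: This equals the direct transition 4 → 1: 625.011844 eV ✓
Energy is conserved regardless of the path taken.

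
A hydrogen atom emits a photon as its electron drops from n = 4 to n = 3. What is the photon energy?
0.661388 eV

The energy levels are E_n = -13.6057 eV / n².

Energy at n = 4: E_4 = -13.6057 / 4² = -0.850356250 eV
Energy at n = 3: E_3 = -13.6057 / 3² = -1.511744444 eV

For emission (electron falling to lower state), the photon energy is:
E_photon = E_4 - E_3 = |-0.850356250 - (-1.511744444)|
E_photon = 0.661388 eV

This energy is carried away by the emitted photon.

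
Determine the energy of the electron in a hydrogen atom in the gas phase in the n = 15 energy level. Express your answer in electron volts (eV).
-0.0605 eV

The energy levels of a hydrogen-like atom are given by:
E_n = -13.6057 eV / n²

For n = 15:
E_15 = -13.6057 eV / 15²
E_15 = -13.6057 eV / 225
E_15 = -0.0605 eV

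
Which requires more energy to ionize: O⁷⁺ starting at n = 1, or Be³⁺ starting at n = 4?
O⁷⁺ at n = 1 (E = -870.765 eV)

Using E_n = -13.6057 Z² / n² eV:

O⁷⁺ (Z = 8) at n = 1:
E = -13.6057 × 8² / 1² = -13.6057 × 64 / 1 = -870.764800 eV

Be³⁺ (Z = 4) at n = 4:
E = -13.6057 × 4² / 4² = -13.6057 × 16 / 16 = -13.605700 eV

Since -870.764800 eV < -13.605700 eV,
O⁷⁺ at n = 1 is more tightly bound (requires more energy to ionize).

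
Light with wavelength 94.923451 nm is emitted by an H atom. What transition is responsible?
n = 5 → n = 1

First, find the photon energy from the wavelength (hc = 1239.84 eV·nm):
E = hc/λ = 1239.84 eV·nm / 94.923451 nm = 13.061472 eV

The energy levels of hydrogen satisfy E_n = -13.6057 / n² eV, so an emission n_i → n_f releases
ΔE = 13.6057 × (1/n_f² − 1/n_i²) eV.

Setting ΔE equal to the photon energy:
1/n_f² − 1/n_i² = 13.061472 / 13.6057 = 0.96000000

Since 1/n_i² must be positive, we need 1/n_f² > 0.96000000, i.e. n_f ≤ 1. For each allowed n_f, solve n_i = (1/n_f² − 0.96000000)^(−1/2) and check whether it is a whole number:
  n_f = 1: 1/n_i² = 1.00000000 − 0.96000000 = 0.04000000 → n_i = 5.000  → integer, n_i = 5 ✓

Only n_f = 1 gives an integer upper level, n_i = 5.

The transition is from n = 5 to n = 1 (emission).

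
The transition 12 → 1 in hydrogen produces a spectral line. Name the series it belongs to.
Lyman series

The spectral series in hydrogen are named based on the final (lower) energy level:
- Lyman series: n_final = 1 (ultraviolet)
- Balmer series: n_final = 2 (visible/near-UV)
- Paschen series: n_final = 3 (infrared)
- Brackett series: n_final = 4 (infrared)
- Pfund series: n_final = 5 (far infrared)

Since this transition ends at n = 1, it belongs to the Lyman series.

For reference, this 12 → 1 line has photon energy
ΔE = 13.6057 eV × (1/1² - 1/12²) = 13.51121597 eV,
corresponding to wavelength λ = hc/ΔE = 1239.84 eV·nm / 13.51121597 eV = 91.763762 nm in the ultraviolet region.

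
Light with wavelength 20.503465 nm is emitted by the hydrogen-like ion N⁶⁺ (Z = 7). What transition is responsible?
n = 7 → n = 3

First, find the photon energy from the wavelength (hc = 1239.84 eV·nm):
E = hc/λ = 1239.84 eV·nm / 20.503465 nm = 60.469779 eV

The energy levels of N⁶⁺ satisfy E_n = -13.6057 × 7² / n² eV, so an emission n_i → n_f releases
ΔE = 13.6057 × 7² × (1/n_f² − 1/n_i²) eV.

Setting ΔE equal to the photon energy:
1/n_f² − 1/n_i² = 60.469779 / (13.6057 × 7²) = 0.090702950

Since 1/n_i² must be positive, we need 1/n_f² > 0.090702950, i.e. n_f ≤ 3. For each allowed n_f, solve n_i = (1/n_f² − 0.090702950)^(−1/2) and check whether it is a whole number:
  n_f = 1: 1/n_i² = 1.000000000 − 0.090702950 = 0.909297050 → n_i = 1.049  (not an integer) ✗
  n_f = 2: 1/n_i² = 0.250000000 − 0.090702950 = 0.159297050 → n_i = 2.506  (not an integer) ✗
  n_f = 3: 1/n_i² = 0.111111111 − 0.090702950 = 0.020408161 → n_i = 7.000  → integer, n_i = 7 ✓

Only n_f = 3 gives an integer upper level, n_i = 7.

The transition is from n = 7 to n = 3 (emission).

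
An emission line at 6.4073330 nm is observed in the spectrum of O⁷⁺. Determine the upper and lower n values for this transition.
n = 6 → n = 2

First, find the photon energy from the wavelength (hc = 1239.84 eV·nm):
E = hc/λ = 1239.84 eV·nm / 6.4073330 nm = 193.50329 eV

The energy levels of O⁷⁺ satisfy E_n = -13.6057 × 8² / n² eV, so an emission n_i → n_f releases
ΔE = 13.6057 × 8² × (1/n_f² − 1/n_i²) eV.

Setting ΔE equal to the photon energy:
1/n_f² − 1/n_i² = 193.50329 / (13.6057 × 8²) = 0.22222222

Since 1/n_i² must be positive, we need 1/n_f² > 0.22222222, i.e. n_f ≤ 2. For each allowed n_f, solve n_i = (1/n_f² − 0.22222222)^(−1/2) and check whether it is a whole number:
  n_f = 1: 1/n_i² = 1.00000000 − 0.22222222 = 0.77777778 → n_i = 1.134  (not an integer) ✗
  n_f = 2: 1/n_i² = 0.25000000 − 0.22222222 = 0.02777778 → n_i = 6.000  → integer, n_i = 6 ✓

Only n_f = 2 gives an integer upper level, n_i = 6.

The transition is from n = 6 to n = 2 (emission).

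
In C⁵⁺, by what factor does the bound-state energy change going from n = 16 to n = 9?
3.160494

Using E_n = -13.6057 Z² / n² eV with Z = 6:

E_9 = -13.6057 × 6² / 9² = -489.8052 / 81 = -6.046977777778 eV
E_16 = -13.6057 × 6² / 16² = -489.8052 / 256 = -1.913301562500 eV

The ratio is:
E_9/E_16 = (-6.046977777778) / (-1.913301562500)
E_9/E_16 = (-489.8052/81) / (-489.8052/256)
E_9/E_16 = 256/81
E_9/E_16 = 3.160494
(Note: the Z² factors cancel in the ratio.)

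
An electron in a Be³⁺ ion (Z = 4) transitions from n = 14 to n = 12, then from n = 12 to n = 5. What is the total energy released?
7.597 eV

The energy levels of Be³⁺ are E_n = -13.6057 × 4² / n² eV.

First transition (14 → 12):
ΔE₁ = |E_12 - E_14|
ΔE₁ = |-1.511744444 - (-1.110669388)| = 0.401075 eV

Second transition (12 → 5):
ΔE₂ = |E_5 - E_12|
ΔE₂ = |-8.707648000 - (-1.511744444)| = 7.195904 eV

Total energy released:
E_total = ΔE₁ + ΔE₂ = 0.401075 + 7.195904 = 7.597 eV

Note: This equals the direct transition 14 → 5: 7.597 eV ✓
Energy is conserved regardless of the path taken.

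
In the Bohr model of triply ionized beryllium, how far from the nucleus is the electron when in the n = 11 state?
1.600761 nm (or 16.007611 Å)

The Bohr radius formula is:
r_n = n² a₀ / Z

where a₀ = 0.052917721 nm is the Bohr radius.

For Be³⁺ (Z = 4) at n = 11:
r_11 = 11² × 0.052917721 nm / 4
r_11 = 121 × 0.052917721 nm / 4
r_11 = 6.4030442 nm / 4
r_11 = 1.600761 nm

The electron orbits at approximately 1.600761 nm from the nucleus.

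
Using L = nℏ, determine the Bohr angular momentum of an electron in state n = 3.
3.16e-34 J·s (or 3ℏ)

In the Bohr model, angular momentum is quantized:
L = nℏ

where ℏ = h/(2π) = 1.0546e-34 J·s

For n = 3:
L = 3 × 1.0546e-34 J·s
L = 3.16e-34 J·s

This can also be written as L = 3ℏ.
The angular momentum is an integer multiple of the reduced Planck constant.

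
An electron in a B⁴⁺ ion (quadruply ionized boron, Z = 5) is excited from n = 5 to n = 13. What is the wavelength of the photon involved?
106.947088 nm

First, find the transition energy using E_n = -13.6057 Z² / n² eV:
E_5 = -13.6057 × 5² / 5² = -13.605700000 eV
E_13 = -13.6057 × 5² / 13² = -2.012677515 eV

Photon energy: |ΔE| = |E_13 - E_5| = 11.593022485 eV

Convert to wavelength using E = hc/λ with hc = 1239.84 eV·nm:
λ = hc/E = 1239.84 eV·nm / 11.593022485 eV
λ = 106.947088 nm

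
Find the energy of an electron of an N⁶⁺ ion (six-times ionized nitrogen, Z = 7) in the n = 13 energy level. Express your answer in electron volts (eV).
-3.9448 eV

The energy levels of a hydrogen-like atom are given by:
E_n = -13.6057 Z² / n² eV  (with Z = 7 for N⁶⁺)

For n = 13:
E_13 = -13.6057 × 7² / 13²
E_13 = -13.6057 × 49 / 169
E_13 = -3.9448 eV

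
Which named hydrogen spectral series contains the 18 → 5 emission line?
Pfund series

The spectral series in hydrogen are named based on the final (lower) energy level:
- Lyman series: n_final = 1 (ultraviolet)
- Balmer series: n_final = 2 (visible/near-UV)
- Paschen series: n_final = 3 (infrared)
- Brackett series: n_final = 4 (infrared)
- Pfund series: n_final = 5 (far infrared)

Since this transition ends at n = 5, it belongs to the Pfund series.

For reference, this 18 → 5 line has photon energy
ΔE = 13.6057 eV × (1/5² - 1/18²) = 0.50223509877 eV,
corresponding to wavelength λ = hc/ΔE = 1239.84 eV·nm / 0.50223509877 eV = 2468.64467 nm in the far infrared region.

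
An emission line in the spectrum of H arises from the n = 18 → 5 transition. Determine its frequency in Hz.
1.21440e+14 Hz

First, find the transition energy:
E_18 = -13.6057 / 18² = -0.041992901 eV
E_5 = -13.6057 / 5² = -0.544228000 eV
|ΔE| = |E_5 - E_18| = 0.502235099 eV

Convert to Joules: E = 0.502235099 eV × (1.602177 × 10⁻¹⁹ J/eV) = 8.0466952e-20 J

Using E = hf:
f = E/h = 8.0466952e-20 J / (6.62607 × 10⁻³⁴ J·s)
f = 1.21440e+14 Hz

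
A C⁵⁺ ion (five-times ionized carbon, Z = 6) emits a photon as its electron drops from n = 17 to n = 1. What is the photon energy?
488.1104 eV

The energy levels are E_n = -13.6057 Z² eV / n².

Energy at n = 17: E_17 = -13.6057 × 6² / 17² = -1.6948277 eV
Energy at n = 1: E_1 = -13.6057 × 6² / 1² = -489.8052000 eV

For emission (electron falling to lower state), the photon energy is:
E_photon = E_17 - E_1 = |-1.6948277 - (-489.8052000)|
E_photon = 488.1104 eV

This energy is carried away by the emitted photon.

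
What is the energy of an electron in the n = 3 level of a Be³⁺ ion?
-24.19 eV

For hydrogen-like ions, the energy levels scale with Z²:
E_n = -13.6057 Z² / n² eV

For Be³⁺ (Z = 4) at n = 3:
E_3 = -13.6057 × 4² / 3²
E_3 = -13.6057 × 16 / 9
E_3 = -217.6912 / 9
E_3 = -24.19 eV

The energy is 16 times more negative than hydrogen at the same n due to the stronger nuclear charge.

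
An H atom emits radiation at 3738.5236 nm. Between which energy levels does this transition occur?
n = 8 → n = 5

First, find the photon energy from the wavelength (hc = 1239.84 eV·nm):
E = hc/λ = 1239.84 eV·nm / 3738.5236 nm = 0.33163894 eV

The energy levels of hydrogen satisfy E_n = -13.6057 / n² eV, so an emission n_i → n_f releases
ΔE = 13.6057 × (1/n_f² − 1/n_i²) eV.

Setting ΔE equal to the photon energy:
1/n_f² − 1/n_i² = 0.33163894 / 13.6057 = 0.024375000

Since 1/n_i² must be positive, we need 1/n_f² > 0.024375000, i.e. n_f ≤ 6. For each allowed n_f, solve n_i = (1/n_f² − 0.024375000)^(−1/2) and check whether it is a whole number:
  n_f = 1: 1/n_i² = 1.000000000 − 0.024375000 = 0.975625000 → n_i = 1.012  (not an integer) ✗
  n_f = 2: 1/n_i² = 0.250000000 − 0.024375000 = 0.225625000 → n_i = 2.105  (not an integer) ✗
  n_f = 3: 1/n_i² = 0.111111111 − 0.024375000 = 0.086736111 → n_i = 3.395  (not an integer) ✗
  n_f = 4: 1/n_i² = 0.062500000 − 0.024375000 = 0.038125000 → n_i = 5.121  (not an integer) ✗
  n_f = 5: 1/n_i² = 0.040000000 − 0.024375000 = 0.015625000 → n_i = 8.000  → integer, n_i = 8 ✓
  n_f = 6: 1/n_i² = 0.027777778 − 0.024375000 = 0.003402778 → n_i = 17.143  (not an integer) ✗

Only n_f = 5 gives an integer upper level, n_i = 8.

The transition is from n = 8 to n = 5 (emission).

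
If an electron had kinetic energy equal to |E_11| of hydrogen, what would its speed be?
1.98881e+05 m/s (or 0.07% of c)

The binding energy at n = 11 for hydrogen is:
E_11 = -13.6057/11² = -0.112443802 eV
|E_11| = 0.112443802 eV

Convert to Joules:
KE = 0.112443802 eV × (1.602177 × 10⁻¹⁹ J/eV) = 1.8015487e-20 J

Using KE = ½mv²:
v = √(2·KE/m_e)
v = √(2 × 1.8015487e-20 J / 9.10938 × 10⁻³¹ kg)
v = 1.98881e+05 m/s

This is approximately 0.07% the speed of light.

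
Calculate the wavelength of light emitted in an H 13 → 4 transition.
1610.4973 nm

First, find the transition energy using E_n = -13.6057 / n² eV:
E_13 = -13.6057 / 13² = -0.0805071006 eV
E_4 = -13.6057 / 4² = -0.8503562500 eV

Photon energy: |ΔE| = |E_4 - E_13| = 0.7698491494 eV

Convert to wavelength using E = hc/λ with hc = 1239.84 eV·nm:
λ = hc/E = 1239.84 eV·nm / 0.7698491494 eV
λ = 1610.4973 nm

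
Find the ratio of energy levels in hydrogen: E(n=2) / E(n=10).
25.00

Using E_n = -13.6057 Z² / n² eV with Z = 1:

E_2 = -13.6057 / 2² = -13.6057 / 4 = -3.40142500 eV
E_10 = -13.6057 / 10² = -13.6057 / 100 = -0.13605700 eV

The ratio is:
E_2/E_10 = (-3.40142500) / (-0.13605700)
E_2/E_10 = (-13.6057/4) / (-13.6057/100)
E_2/E_10 = 100/4
E_2/E_10 = 25.00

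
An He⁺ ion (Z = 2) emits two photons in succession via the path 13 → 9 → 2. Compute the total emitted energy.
13.2837 eV

The energy levels of He⁺ are E_n = -13.6057 × 2² / n² eV.

First transition (13 → 9):
ΔE₁ = |E_9 - E_13|
ΔE₁ = |-0.6718864198 - (-0.3220284024)| = 0.3498580 eV

Second transition (9 → 2):
ΔE₂ = |E_2 - E_9|
ΔE₂ = |-13.6057000000 - (-0.6718864198)| = 12.9338136 eV

Total energy released:
E_total = ΔE₁ + ΔE₂ = 0.3498580 + 12.9338136 = 13.2837 eV

Note: This equals the direct transition 13 → 2: 13.2837 eV ✓
Energy is conserved regardless of the path taken.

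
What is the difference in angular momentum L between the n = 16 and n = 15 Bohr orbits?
1.055e-34 J·s (or 1ℏ)

In the Bohr model, L_n = nℏ where ℏ = 1.05457e-34 J·s.

L_16 = 16ℏ = 1.68731e-33 J·s
L_15 = 15ℏ = 1.58186e-33 J·s

ΔL = L_16 - L_15 = (16 - 15)ℏ = 1ℏ
ΔL = 1 × 1.05457e-34 J·s = 1.055e-34 J·s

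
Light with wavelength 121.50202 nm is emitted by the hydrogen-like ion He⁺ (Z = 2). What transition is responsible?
n = 4 → n = 2

First, find the photon energy from the wavelength (hc = 1239.84 eV·nm):
E = hc/λ = 1239.84 eV·nm / 121.50202 nm = 10.204275 eV

The energy levels of He⁺ satisfy E_n = -13.6057 × 2² / n² eV, so an emission n_i → n_f releases
ΔE = 13.6057 × 2² × (1/n_f² − 1/n_i²) eV.

Setting ΔE equal to the photon energy:
1/n_f² − 1/n_i² = 10.204275 / (13.6057 × 2²) = 0.18750000

Since 1/n_i² must be positive, we need 1/n_f² > 0.18750000, i.e. n_f ≤ 2. For each allowed n_f, solve n_i = (1/n_f² − 0.18750000)^(−1/2) and check whether it is a whole number:
  n_f = 1: 1/n_i² = 1.00000000 − 0.18750000 = 0.81250000 → n_i = 1.109  (not an integer) ✗
  n_f = 2: 1/n_i² = 0.25000000 − 0.18750000 = 0.06250000 → n_i = 4.000  → integer, n_i = 4 ✓

Only n_f = 2 gives an integer upper level, n_i = 4.

The transition is from n = 4 to n = 2 (emission).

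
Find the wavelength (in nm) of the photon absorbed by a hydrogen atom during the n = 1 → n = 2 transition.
121.50 nm

First, find the transition energy using E_n = -13.6057 / n² eV:
E_1 = -13.6057 / 1² = -13.60570 eV
E_2 = -13.6057 / 2² = -3.40143 eV

Photon energy: |ΔE| = |E_2 - E_1| = 10.20427 eV

Convert to wavelength using E = hc/λ with hc = 1239.84 eV·nm:
λ = hc/E = 1239.84 eV·nm / 10.20427 eV
λ = 121.50 nm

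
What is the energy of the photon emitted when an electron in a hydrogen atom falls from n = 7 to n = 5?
0.266561 eV

The energy levels are E_n = -13.6057 eV / n².

Energy at n = 7: E_7 = -13.6057 / 7² = -0.277667347 eV
Energy at n = 5: E_5 = -13.6057 / 5² = -0.544228000 eV

For emission (electron falling to lower state), the photon energy is:
E_photon = E_7 - E_5 = |-0.277667347 - (-0.544228000)|
E_photon = 0.266561 eV

This energy is carried away by the emitted photon.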